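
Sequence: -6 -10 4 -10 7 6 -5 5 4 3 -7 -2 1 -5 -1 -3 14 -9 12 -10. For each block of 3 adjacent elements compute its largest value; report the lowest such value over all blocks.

-1

Window maxs for each of the 18 positions:
-6 -10 4 → max 4
-10 4 -10 → max 4
4 -10 7 → max 7
-10 7 6 → max 7
7 6 -5 → max 7
6 -5 5 → max 6
-5 5 4 → max 5
5 4 3 → max 5
4 3 -7 → max 4
3 -7 -2 → max 3
-7 -2 1 → max 1
-2 1 -5 → max 1
1 -5 -1 → max 1
-5 -1 -3 → max -1
-1 -3 14 → max 14
-3 14 -9 → max 14
14 -9 12 → max 14
-9 12 -10 → max 12
Lowest of these is -1.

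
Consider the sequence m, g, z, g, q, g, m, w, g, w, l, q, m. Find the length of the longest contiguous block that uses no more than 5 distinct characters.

10

add m: window [m] (1 distinct), len 1
add g: window [m, g] (2 distinct), len 2
add z: window [m, g, z] (3 distinct), len 3
add g: window [m, g, z, g] (3 distinct), len 4
add q: window [m, g, z, g, q] (4 distinct), len 5
add g: window [m, g, z, g, q, g] (4 distinct), len 6
add m: window [m, g, z, g, q, g, m] (4 distinct), len 7
add w: window [m, g, z, g, q, g, m, w] (5 distinct), len 8
add g: window [m, g, z, g, q, g, m, w, g] (5 distinct), len 9
add w: window [m, g, z, g, q, g, m, w, g, w] (5 distinct), len 10
add l: window [g, q, g, m, w, g, w, l] (5 distinct), len 8
add q: window [g, q, g, m, w, g, w, l, q] (5 distinct), len 9
add m: window [g, q, g, m, w, g, w, l, q, m] (5 distinct), len 10
Longest length with ≤5 distinct: 10.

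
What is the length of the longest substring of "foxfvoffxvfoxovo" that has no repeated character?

add f: [f] len 1
add o: [f, o] len 2
add x: [f, o, x] len 3
add f (repeat f, move left end past it): [o, x, f] len 3
add v: [o, x, f, v] len 4
add o (repeat o, move left end past it): [x, f, v, o] len 4
add f (repeat f, move left end past it): [v, o, f] len 3
add f (repeat f, move left end past it): [f] len 1
add x: [f, x] len 2
add v: [f, x, v] len 3
add f (repeat f, move left end past it): [x, v, f] len 3
add o: [x, v, f, o] len 4
add x (repeat x, move left end past it): [v, f, o, x] len 4
add o (repeat o, move left end past it): [x, o] len 2
add v: [x, o, v] len 3
add o (repeat o, move left end past it): [v, o] len 2
Longest all-distinct length: 4.

4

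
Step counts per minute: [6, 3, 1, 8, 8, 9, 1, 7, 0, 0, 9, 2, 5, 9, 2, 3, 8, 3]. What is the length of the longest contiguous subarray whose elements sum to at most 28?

→ 6: sum 6, len 1
→ 3: sum 9, len 2
→ 1: sum 10, len 3
→ 8: sum 18, len 4
→ 8: sum 26, len 5
→ 9 (dropped 6, 3): sum 26, len 4
→ 1: sum 27, len 5
→ 7 (dropped 1, 8): sum 25, len 4
→ 0: sum 25, len 5
→ 0: sum 25, len 6
→ 9 (dropped 8): sum 26, len 6
→ 2: sum 28, len 7
→ 5 (dropped 9): sum 24, len 7
→ 9 (dropped 1, 7): sum 25, len 6
→ 2: sum 27, len 7
→ 3 (dropped 0, 0, 9): sum 21, len 5
→ 8 (dropped 2): sum 27, len 5
→ 3 (dropped 5): sum 25, len 5
Longest length seen: 7.

7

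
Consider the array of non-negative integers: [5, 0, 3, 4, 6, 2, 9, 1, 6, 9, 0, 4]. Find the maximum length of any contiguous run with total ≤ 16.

5

→ 5: sum 5, len 1
→ 0: sum 5, len 2
→ 3: sum 8, len 3
→ 4: sum 12, len 4
→ 6 (dropped 5): sum 13, len 4
→ 2: sum 15, len 5
→ 9 (dropped 0, 3, 4, 6): sum 11, len 2
→ 1: sum 12, len 3
→ 6 (dropped 2): sum 16, len 3
→ 9 (dropped 9): sum 16, len 3
→ 0: sum 16, len 4
→ 4 (dropped 1, 6): sum 13, len 3
Longest length seen: 5.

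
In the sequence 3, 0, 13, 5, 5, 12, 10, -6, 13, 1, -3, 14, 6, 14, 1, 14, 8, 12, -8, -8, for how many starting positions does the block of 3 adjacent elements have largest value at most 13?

3 0 13 → max 13  ≤ 13 ✓
0 13 5 → max 13  ≤ 13 ✓
13 5 5 → max 13  ≤ 13 ✓
5 5 12 → max 12  ≤ 13 ✓
5 12 10 → max 12  ≤ 13 ✓
12 10 -6 → max 12  ≤ 13 ✓
10 -6 13 → max 13  ≤ 13 ✓
-6 13 1 → max 13  ≤ 13 ✓
13 1 -3 → max 13  ≤ 13 ✓
1 -3 14 → max 14
-3 14 6 → max 14
14 6 14 → max 14
6 14 1 → max 14
14 1 14 → max 14
1 14 8 → max 14
14 8 12 → max 14
8 12 -8 → max 12  ≤ 13 ✓
12 -8 -8 → max 12  ≤ 13 ✓
11 windows satisfy the condition.

11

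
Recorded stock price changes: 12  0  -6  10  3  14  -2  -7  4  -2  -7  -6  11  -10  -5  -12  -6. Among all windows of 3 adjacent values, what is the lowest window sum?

-27

Window sums for each of the 15 positions:
[12, 0, -6] → sum 6
[0, -6, 10] → sum 4
[-6, 10, 3] → sum 7
[10, 3, 14] → sum 27
[3, 14, -2] → sum 15
[14, -2, -7] → sum 5
[-2, -7, 4] → sum -5
[-7, 4, -2] → sum -5
[4, -2, -7] → sum -5
[-2, -7, -6] → sum -15
[-7, -6, 11] → sum -2
[-6, 11, -10] → sum -5
[11, -10, -5] → sum -4
[-10, -5, -12] → sum -27
[-5, -12, -6] → sum -23
Lowest of these is -27.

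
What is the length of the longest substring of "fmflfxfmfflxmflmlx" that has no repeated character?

add f: [f] len 1
add m: [f, m] len 2
add f (repeat f, move left end past it): [m, f] len 2
add l: [m, f, l] len 3
add f (repeat f, move left end past it): [l, f] len 2
add x: [l, f, x] len 3
add f (repeat f, move left end past it): [x, f] len 2
add m: [x, f, m] len 3
add f (repeat f, move left end past it): [m, f] len 2
add f (repeat f, move left end past it): [f] len 1
add l: [f, l] len 2
add x: [f, l, x] len 3
add m: [f, l, x, m] len 4
add f (repeat f, move left end past it): [l, x, m, f] len 4
add l (repeat l, move left end past it): [x, m, f, l] len 4
add m (repeat m, move left end past it): [f, l, m] len 3
add l (repeat l, move left end past it): [m, l] len 2
add x: [m, l, x] len 3
Longest all-distinct length: 4.

4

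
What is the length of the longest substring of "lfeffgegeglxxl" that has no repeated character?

add l: [l] len 1
add f: [l, f] len 2
add e: [l, f, e] len 3
add f (repeat f, move left end past it): [e, f] len 2
add f (repeat f, move left end past it): [f] len 1
add g: [f, g] len 2
add e: [f, g, e] len 3
add g (repeat g, move left end past it): [e, g] len 2
add e (repeat e, move left end past it): [g, e] len 2
add g (repeat g, move left end past it): [e, g] len 2
add l: [e, g, l] len 3
add x: [e, g, l, x] len 4
add x (repeat x, move left end past it): [x] len 1
add l: [x, l] len 2
Longest all-distinct length: 4.

4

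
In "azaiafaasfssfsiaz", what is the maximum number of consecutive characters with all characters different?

[a] len 1
[a, z] len 2
[z, a] len 2
[z, a, i] len 3
[i, a] len 2
[i, a, f] len 3
[f, a] len 2
[a] len 1
[a, s] len 2
[a, s, f] len 3
[f, s] len 2
[s] len 1
[s, f] len 2
[f, s] len 2
[f, s, i] len 3
[f, s, i, a] len 4
[f, s, i, a, z] len 5
Longest all-distinct length: 5.

5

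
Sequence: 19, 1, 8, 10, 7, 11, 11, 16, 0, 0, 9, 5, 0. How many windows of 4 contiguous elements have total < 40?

9

19 1 8 10 → sum 38  < 40 ✓
1 8 10 7 → sum 26  < 40 ✓
8 10 7 11 → sum 36  < 40 ✓
10 7 11 11 → sum 39  < 40 ✓
7 11 11 16 → sum 45
11 11 16 0 → sum 38  < 40 ✓
11 16 0 0 → sum 27  < 40 ✓
16 0 0 9 → sum 25  < 40 ✓
0 0 9 5 → sum 14  < 40 ✓
0 9 5 0 → sum 14  < 40 ✓
9 windows satisfy the condition.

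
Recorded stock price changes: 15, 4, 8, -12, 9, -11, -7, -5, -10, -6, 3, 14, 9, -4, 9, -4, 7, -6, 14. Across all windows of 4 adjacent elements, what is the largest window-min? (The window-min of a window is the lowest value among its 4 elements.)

(15, 4, 8, -12) → min -12
(4, 8, -12, 9) → min -12
(8, -12, 9, -11) → min -12
(-12, 9, -11, -7) → min -12
(9, -11, -7, -5) → min -11
(-11, -7, -5, -10) → min -11
(-7, -5, -10, -6) → min -10
(-5, -10, -6, 3) → min -10
(-10, -6, 3, 14) → min -10
(-6, 3, 14, 9) → min -6
(3, 14, 9, -4) → min -4
(14, 9, -4, 9) → min -4
(9, -4, 9, -4) → min -4
(-4, 9, -4, 7) → min -4
(9, -4, 7, -6) → min -6
(-4, 7, -6, 14) → min -6
Largest of these is -4.

-4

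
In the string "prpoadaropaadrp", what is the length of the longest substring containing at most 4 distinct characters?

add p: window [p] (1 distinct), len 1
add r: window [p, r] (2 distinct), len 2
add p: window [p, r, p] (2 distinct), len 3
add o: window [p, r, p, o] (3 distinct), len 4
add a: window [p, r, p, o, a] (4 distinct), len 5
add d: window [p, o, a, d] (4 distinct), len 4
add a: window [p, o, a, d, a] (4 distinct), len 5
add r: window [o, a, d, a, r] (4 distinct), len 5
add o: window [o, a, d, a, r, o] (4 distinct), len 6
add p: window [a, r, o, p] (4 distinct), len 4
add a: window [a, r, o, p, a] (4 distinct), len 5
add a: window [a, r, o, p, a, a] (4 distinct), len 6
add d: window [o, p, a, a, d] (4 distinct), len 5
add r: window [p, a, a, d, r] (4 distinct), len 5
add p: window [p, a, a, d, r, p] (4 distinct), len 6
Longest length with ≤4 distinct: 6.

6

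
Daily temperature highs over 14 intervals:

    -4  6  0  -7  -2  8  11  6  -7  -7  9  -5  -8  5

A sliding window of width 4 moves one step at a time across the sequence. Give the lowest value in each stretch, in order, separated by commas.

-7, -7, -7, -7, -2, -7, -7, -7, -7, -8, -8

-4 6 0 -7 → min -7
6 0 -7 -2 → min -7
0 -7 -2 8 → min -7
-7 -2 8 11 → min -7
-2 8 11 6 → min -2
8 11 6 -7 → min -7
11 6 -7 -7 → min -7
6 -7 -7 9 → min -7
-7 -7 9 -5 → min -7
-7 9 -5 -8 → min -8
9 -5 -8 5 → min -8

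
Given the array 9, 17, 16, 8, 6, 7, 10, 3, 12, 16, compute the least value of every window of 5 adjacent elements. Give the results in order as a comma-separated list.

Sliding a size-5 window across the 10 values:
(9, 17, 16, 8, 6) → min 6
(17, 16, 8, 6, 7) → min 6
(16, 8, 6, 7, 10) → min 6
(8, 6, 7, 10, 3) → min 3
(6, 7, 10, 3, 12) → min 3
(7, 10, 3, 12, 16) → min 3

6, 6, 6, 3, 3, 3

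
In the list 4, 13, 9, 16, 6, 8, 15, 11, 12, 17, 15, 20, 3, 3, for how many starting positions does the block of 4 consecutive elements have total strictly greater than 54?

4

4 13 9 16 → sum 42
13 9 16 6 → sum 44
9 16 6 8 → sum 39
16 6 8 15 → sum 45
6 8 15 11 → sum 40
8 15 11 12 → sum 46
15 11 12 17 → sum 55  > 54 ✓
11 12 17 15 → sum 55  > 54 ✓
12 17 15 20 → sum 64  > 54 ✓
17 15 20 3 → sum 55  > 54 ✓
15 20 3 3 → sum 41
4 windows satisfy the condition.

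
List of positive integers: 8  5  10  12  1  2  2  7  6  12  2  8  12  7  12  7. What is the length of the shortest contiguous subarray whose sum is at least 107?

add 8: running sum 8 < 107
add 5: running sum 13 < 107
add 10: running sum 23 < 107
add 12: running sum 35 < 107
add 1: running sum 36 < 107
add 2: running sum 38 < 107
add 2: running sum 40 < 107
add 7: running sum 47 < 107
add 6: running sum 53 < 107
add 12: running sum 65 < 107
add 2: running sum 67 < 107
add 8: running sum 75 < 107
add 12: running sum 87 < 107
add 7: running sum 94 < 107
add 12: running sum 106 < 107
end 15: [8, 5, 10, 12, 1, 2, 2, 7, 6, 12, 2, 8, 12, 7, 12, 7] sum 113, len 16
Shortest qualifying length: 16.

16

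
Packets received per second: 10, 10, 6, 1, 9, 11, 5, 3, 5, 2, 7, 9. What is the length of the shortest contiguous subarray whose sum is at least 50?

7

add 10: running sum 10 < 50
add 10: running sum 20 < 50
add 6: running sum 26 < 50
add 1: running sum 27 < 50
add 9: running sum 36 < 50
add 11: running sum 47 < 50
add 5: shortest ending here [10, 10, 6, 1, 9, 11, 5] sum 52, len 7
add 3: shortest ending here [10, 10, 6, 1, 9, 11, 5, 3] sum 55, len 8
add 5: shortest ending here [10, 6, 1, 9, 11, 5, 3, 5] sum 50, len 8
add 2: shortest ending here [10, 6, 1, 9, 11, 5, 3, 5, 2] sum 52, len 9
add 7: shortest ending here [10, 6, 1, 9, 11, 5, 3, 5, 2, 7] sum 59, len 10
add 9: shortest ending here [9, 11, 5, 3, 5, 2, 7, 9] sum 51, len 8
Shortest qualifying length: 7.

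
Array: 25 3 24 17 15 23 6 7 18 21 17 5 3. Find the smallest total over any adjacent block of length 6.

71

(25, 3, 24, 17, 15, 23) → sum 107
(3, 24, 17, 15, 23, 6) → sum 88
(24, 17, 15, 23, 6, 7) → sum 92
(17, 15, 23, 6, 7, 18) → sum 86
(15, 23, 6, 7, 18, 21) → sum 90
(23, 6, 7, 18, 21, 17) → sum 92
(6, 7, 18, 21, 17, 5) → sum 74
(7, 18, 21, 17, 5, 3) → sum 71
Smallest of these is 71.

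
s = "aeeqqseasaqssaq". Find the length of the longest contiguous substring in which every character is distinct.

4

[a] len 1
[a, e] len 2
[e] len 1
[e, q] len 2
[q] len 1
[q, s] len 2
[q, s, e] len 3
[q, s, e, a] len 4
[e, a, s] len 3
[s, a] len 2
[s, a, q] len 3
[a, q, s] len 3
[s] len 1
[s, a] len 2
[s, a, q] len 3
Longest all-distinct length: 4.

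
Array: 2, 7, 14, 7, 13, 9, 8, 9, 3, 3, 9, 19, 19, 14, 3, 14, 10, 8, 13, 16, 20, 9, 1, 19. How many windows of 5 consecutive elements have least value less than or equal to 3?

[2, 7, 14, 7, 13] → min 2  ≤ 3 ✓
[7, 14, 7, 13, 9] → min 7
[14, 7, 13, 9, 8] → min 7
[7, 13, 9, 8, 9] → min 7
[13, 9, 8, 9, 3] → min 3  ≤ 3 ✓
[9, 8, 9, 3, 3] → min 3  ≤ 3 ✓
[8, 9, 3, 3, 9] → min 3  ≤ 3 ✓
[9, 3, 3, 9, 19] → min 3  ≤ 3 ✓
[3, 3, 9, 19, 19] → min 3  ≤ 3 ✓
[3, 9, 19, 19, 14] → min 3  ≤ 3 ✓
[9, 19, 19, 14, 3] → min 3  ≤ 3 ✓
[19, 19, 14, 3, 14] → min 3  ≤ 3 ✓
[19, 14, 3, 14, 10] → min 3  ≤ 3 ✓
[14, 3, 14, 10, 8] → min 3  ≤ 3 ✓
[3, 14, 10, 8, 13] → min 3  ≤ 3 ✓
[14, 10, 8, 13, 16] → min 8
[10, 8, 13, 16, 20] → min 8
[8, 13, 16, 20, 9] → min 8
[13, 16, 20, 9, 1] → min 1  ≤ 3 ✓
[16, 20, 9, 1, 19] → min 1  ≤ 3 ✓
14 windows satisfy the condition.

14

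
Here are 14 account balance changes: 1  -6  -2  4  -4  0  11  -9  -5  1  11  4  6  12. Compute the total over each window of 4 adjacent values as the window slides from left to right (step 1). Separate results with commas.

(1, -6, -2, 4) → sum -3
(-6, -2, 4, -4) → sum -8
(-2, 4, -4, 0) → sum -2
(4, -4, 0, 11) → sum 11
(-4, 0, 11, -9) → sum -2
(0, 11, -9, -5) → sum -3
(11, -9, -5, 1) → sum -2
(-9, -5, 1, 11) → sum -2
(-5, 1, 11, 4) → sum 11
(1, 11, 4, 6) → sum 22
(11, 4, 6, 12) → sum 33

-3, -8, -2, 11, -2, -3, -2, -2, 11, 22, 33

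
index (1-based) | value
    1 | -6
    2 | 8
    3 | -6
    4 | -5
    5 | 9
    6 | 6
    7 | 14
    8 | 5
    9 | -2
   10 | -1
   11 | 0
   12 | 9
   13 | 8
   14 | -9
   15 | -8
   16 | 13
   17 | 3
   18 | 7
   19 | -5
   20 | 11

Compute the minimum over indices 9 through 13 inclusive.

Elements at indices 9..13: -2, -1, 0, 9, 8
min(-2, -1, 0, 9, 8) = -2

-2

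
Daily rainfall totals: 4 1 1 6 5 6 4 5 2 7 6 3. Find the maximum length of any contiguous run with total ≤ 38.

→ 4: sum 4, len 1
→ 1: sum 5, len 2
→ 1: sum 6, len 3
→ 6: sum 12, len 4
→ 5: sum 17, len 5
→ 6: sum 23, len 6
→ 4: sum 27, len 7
→ 5: sum 32, len 8
→ 2: sum 34, len 9
→ 7 (dropped 4): sum 37, len 9
→ 6 (dropped 1, 1, 6): sum 35, len 7
→ 3: sum 38, len 8
Longest length seen: 9.

9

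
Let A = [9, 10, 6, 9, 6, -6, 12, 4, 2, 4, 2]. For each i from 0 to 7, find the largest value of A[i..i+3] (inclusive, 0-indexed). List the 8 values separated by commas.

[9, 10, 6, 9] → max 10
[10, 6, 9, 6] → max 10
[6, 9, 6, -6] → max 9
[9, 6, -6, 12] → max 12
[6, -6, 12, 4] → max 12
[-6, 12, 4, 2] → max 12
[12, 4, 2, 4] → max 12
[4, 2, 4, 2] → max 4

10, 10, 9, 12, 12, 12, 12, 4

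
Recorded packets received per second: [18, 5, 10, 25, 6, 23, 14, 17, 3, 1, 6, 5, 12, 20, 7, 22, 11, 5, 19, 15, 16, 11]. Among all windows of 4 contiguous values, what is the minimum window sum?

Window sums for each of the 19 positions:
(18, 5, 10, 25) → sum 58
(5, 10, 25, 6) → sum 46
(10, 25, 6, 23) → sum 64
(25, 6, 23, 14) → sum 68
(6, 23, 14, 17) → sum 60
(23, 14, 17, 3) → sum 57
(14, 17, 3, 1) → sum 35
(17, 3, 1, 6) → sum 27
(3, 1, 6, 5) → sum 15
(1, 6, 5, 12) → sum 24
(6, 5, 12, 20) → sum 43
(5, 12, 20, 7) → sum 44
(12, 20, 7, 22) → sum 61
(20, 7, 22, 11) → sum 60
(7, 22, 11, 5) → sum 45
(22, 11, 5, 19) → sum 57
(11, 5, 19, 15) → sum 50
(5, 19, 15, 16) → sum 55
(19, 15, 16, 11) → sum 61
Minimum of these is 15.

15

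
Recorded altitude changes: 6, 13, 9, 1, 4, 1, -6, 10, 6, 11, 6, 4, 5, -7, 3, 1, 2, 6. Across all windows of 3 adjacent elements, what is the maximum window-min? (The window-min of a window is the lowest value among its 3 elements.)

6

[6, 13, 9] → min 6
[13, 9, 1] → min 1
[9, 1, 4] → min 1
[1, 4, 1] → min 1
[4, 1, -6] → min -6
[1, -6, 10] → min -6
[-6, 10, 6] → min -6
[10, 6, 11] → min 6
[6, 11, 6] → min 6
[11, 6, 4] → min 4
[6, 4, 5] → min 4
[4, 5, -7] → min -7
[5, -7, 3] → min -7
[-7, 3, 1] → min -7
[3, 1, 2] → min 1
[1, 2, 6] → min 1
Maximum of these is 6.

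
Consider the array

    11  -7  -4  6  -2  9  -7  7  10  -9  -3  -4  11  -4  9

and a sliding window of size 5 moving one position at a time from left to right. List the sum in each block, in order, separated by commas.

[11, -7, -4, 6, -2] → sum 4
[-7, -4, 6, -2, 9] → sum 2
[-4, 6, -2, 9, -7] → sum 2
[6, -2, 9, -7, 7] → sum 13
[-2, 9, -7, 7, 10] → sum 17
[9, -7, 7, 10, -9] → sum 10
[-7, 7, 10, -9, -3] → sum -2
[7, 10, -9, -3, -4] → sum 1
[10, -9, -3, -4, 11] → sum 5
[-9, -3, -4, 11, -4] → sum -9
[-3, -4, 11, -4, 9] → sum 9

4, 2, 2, 13, 17, 10, -2, 1, 5, -9, 9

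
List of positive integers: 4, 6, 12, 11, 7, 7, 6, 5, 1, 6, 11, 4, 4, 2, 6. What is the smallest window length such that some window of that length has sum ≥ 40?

5

Extend right; whenever the sum reaches 40, record the length and shrink from the left:
add 4: running sum 4 < 40
add 6: running sum 10 < 40
add 12: running sum 22 < 40
add 11: running sum 33 < 40
end 4: [4, 6, 12, 11, 7] sum 40, len 5
end 5: [6, 12, 11, 7, 7] sum 43, len 5
end 6: [12, 11, 7, 7, 6] sum 43, len 5
end 7: [12, 11, 7, 7, 6, 5] sum 48, len 6
end 8: [12, 11, 7, 7, 6, 5, 1] sum 49, len 7
end 9: [11, 7, 7, 6, 5, 1, 6] sum 43, len 7
end 10: [7, 7, 6, 5, 1, 6, 11] sum 43, len 7
end 11: [7, 6, 5, 1, 6, 11, 4] sum 40, len 7
end 12: [7, 6, 5, 1, 6, 11, 4, 4] sum 44, len 8
end 13: [7, 6, 5, 1, 6, 11, 4, 4, 2] sum 46, len 9
end 14: [6, 5, 1, 6, 11, 4, 4, 2, 6] sum 45, len 9
Shortest qualifying length: 5.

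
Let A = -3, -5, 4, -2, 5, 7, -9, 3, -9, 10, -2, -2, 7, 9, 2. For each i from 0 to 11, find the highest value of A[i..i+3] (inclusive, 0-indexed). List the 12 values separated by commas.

4, 5, 7, 7, 7, 7, 10, 10, 10, 10, 9, 9

(-3, -5, 4, -2) → max 4
(-5, 4, -2, 5) → max 5
(4, -2, 5, 7) → max 7
(-2, 5, 7, -9) → max 7
(5, 7, -9, 3) → max 7
(7, -9, 3, -9) → max 7
(-9, 3, -9, 10) → max 10
(3, -9, 10, -2) → max 10
(-9, 10, -2, -2) → max 10
(10, -2, -2, 7) → max 10
(-2, -2, 7, 9) → max 9
(-2, 7, 9, 2) → max 9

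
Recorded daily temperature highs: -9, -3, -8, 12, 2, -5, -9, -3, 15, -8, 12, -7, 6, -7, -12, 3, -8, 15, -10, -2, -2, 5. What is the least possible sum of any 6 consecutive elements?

-25

-9 -3 -8 12 2 -5 → sum -11
-3 -8 12 2 -5 -9 → sum -11
-8 12 2 -5 -9 -3 → sum -11
12 2 -5 -9 -3 15 → sum 12
2 -5 -9 -3 15 -8 → sum -8
-5 -9 -3 15 -8 12 → sum 2
-9 -3 15 -8 12 -7 → sum 0
-3 15 -8 12 -7 6 → sum 15
15 -8 12 -7 6 -7 → sum 11
-8 12 -7 6 -7 -12 → sum -16
12 -7 6 -7 -12 3 → sum -5
-7 6 -7 -12 3 -8 → sum -25
6 -7 -12 3 -8 15 → sum -3
-7 -12 3 -8 15 -10 → sum -19
-12 3 -8 15 -10 -2 → sum -14
3 -8 15 -10 -2 -2 → sum -4
-8 15 -10 -2 -2 5 → sum -2
Least of these is -25.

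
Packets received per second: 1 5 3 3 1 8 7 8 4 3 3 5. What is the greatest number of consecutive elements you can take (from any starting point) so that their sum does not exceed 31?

→ 1: sum 1, len 1
→ 5: sum 6, len 2
→ 3: sum 9, len 3
→ 3: sum 12, len 4
→ 1: sum 13, len 5
→ 8: sum 21, len 6
→ 7: sum 28, len 7
→ 8 (dropped 1, 5): sum 30, len 6
→ 4 (dropped 3): sum 31, len 6
→ 3 (dropped 3): sum 31, len 6
→ 3 (dropped 1, 8): sum 25, len 5
→ 5: sum 30, len 6
Longest length seen: 7.

7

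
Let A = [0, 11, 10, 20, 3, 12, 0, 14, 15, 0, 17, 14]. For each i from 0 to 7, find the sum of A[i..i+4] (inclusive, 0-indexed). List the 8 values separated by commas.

[0, 11, 10, 20, 3] → sum 44
[11, 10, 20, 3, 12] → sum 56
[10, 20, 3, 12, 0] → sum 45
[20, 3, 12, 0, 14] → sum 49
[3, 12, 0, 14, 15] → sum 44
[12, 0, 14, 15, 0] → sum 41
[0, 14, 15, 0, 17] → sum 46
[14, 15, 0, 17, 14] → sum 60

44, 56, 45, 49, 44, 41, 46, 60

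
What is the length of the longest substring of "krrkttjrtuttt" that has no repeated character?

[k] len 1
[k, r] len 2
[r] len 1
[r, k] len 2
[r, k, t] len 3
[t] len 1
[t, j] len 2
[t, j, r] len 3
[j, r, t] len 3
[j, r, t, u] len 4
[u, t] len 2
[t] len 1
[t] len 1
Longest all-distinct length: 4.

4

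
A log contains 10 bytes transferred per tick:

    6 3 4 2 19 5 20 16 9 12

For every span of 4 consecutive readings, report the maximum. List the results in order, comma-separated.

6, 19, 19, 20, 20, 20, 20

[6, 3, 4, 2] → max 6
[3, 4, 2, 19] → max 19
[4, 2, 19, 5] → max 19
[2, 19, 5, 20] → max 20
[19, 5, 20, 16] → max 20
[5, 20, 16, 9] → max 20
[20, 16, 9, 12] → max 20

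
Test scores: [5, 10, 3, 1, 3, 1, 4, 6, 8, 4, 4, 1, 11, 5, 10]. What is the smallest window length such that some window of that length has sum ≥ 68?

14

add 5: running sum 5 < 68
add 10: running sum 15 < 68
add 3: running sum 18 < 68
add 1: running sum 19 < 68
add 3: running sum 22 < 68
add 1: running sum 23 < 68
add 4: running sum 27 < 68
add 6: running sum 33 < 68
add 8: running sum 41 < 68
add 4: running sum 45 < 68
add 4: running sum 49 < 68
add 1: running sum 50 < 68
add 11: running sum 61 < 68
add 5: running sum 66 < 68
end 14: [10, 3, 1, 3, 1, 4, 6, 8, 4, 4, 1, 11, 5, 10] sum 71, len 14
Shortest qualifying length: 14.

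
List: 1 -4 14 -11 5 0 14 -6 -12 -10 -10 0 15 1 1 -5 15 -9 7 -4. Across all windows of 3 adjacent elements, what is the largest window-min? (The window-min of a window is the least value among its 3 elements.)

Each size-3 window and its min:
1 -4 14 → min -4
-4 14 -11 → min -11
14 -11 5 → min -11
-11 5 0 → min -11
5 0 14 → min 0
0 14 -6 → min -6
14 -6 -12 → min -12
-6 -12 -10 → min -12
-12 -10 -10 → min -12
-10 -10 0 → min -10
-10 0 15 → min -10
0 15 1 → min 0
15 1 1 → min 1
1 1 -5 → min -5
1 -5 15 → min -5
-5 15 -9 → min -9
15 -9 7 → min -9
-9 7 -4 → min -9
Largest of these is 1.

1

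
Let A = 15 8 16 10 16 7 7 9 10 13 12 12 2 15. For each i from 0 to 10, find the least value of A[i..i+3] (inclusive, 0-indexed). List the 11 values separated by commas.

8, 8, 7, 7, 7, 7, 7, 9, 10, 2, 2

(15, 8, 16, 10) → min 8
(8, 16, 10, 16) → min 8
(16, 10, 16, 7) → min 7
(10, 16, 7, 7) → min 7
(16, 7, 7, 9) → min 7
(7, 7, 9, 10) → min 7
(7, 9, 10, 13) → min 7
(9, 10, 13, 12) → min 9
(10, 13, 12, 12) → min 10
(13, 12, 12, 2) → min 2
(12, 12, 2, 15) → min 2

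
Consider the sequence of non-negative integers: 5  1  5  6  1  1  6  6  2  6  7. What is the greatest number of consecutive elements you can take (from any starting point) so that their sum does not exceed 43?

10

Extend to the right; shrink from the left whenever the sum exceeds 43:
add 5: [5] sum 5, len 1
add 1: [5, 1] sum 6, len 2
add 5: [5, 1, 5] sum 11, len 3
add 6: [5, 1, 5, 6] sum 17, len 4
add 1: [5, 1, 5, 6, 1] sum 18, len 5
add 1: [5, 1, 5, 6, 1, 1] sum 19, len 6
add 6: [5, 1, 5, 6, 1, 1, 6] sum 25, len 7
add 6: [5, 1, 5, 6, 1, 1, 6, 6] sum 31, len 8
add 2: [5, 1, 5, 6, 1, 1, 6, 6, 2] sum 33, len 9
add 6: [5, 1, 5, 6, 1, 1, 6, 6, 2, 6] sum 39, len 10
add 7: [1, 5, 6, 1, 1, 6, 6, 2, 6, 7] sum 41, len 10
Longest length seen: 10.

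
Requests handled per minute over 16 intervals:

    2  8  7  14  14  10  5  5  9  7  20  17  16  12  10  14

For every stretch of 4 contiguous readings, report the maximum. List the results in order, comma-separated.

14, 14, 14, 14, 14, 10, 9, 20, 20, 20, 20, 17, 16

(2, 8, 7, 14) → max 14
(8, 7, 14, 14) → max 14
(7, 14, 14, 10) → max 14
(14, 14, 10, 5) → max 14
(14, 10, 5, 5) → max 14
(10, 5, 5, 9) → max 10
(5, 5, 9, 7) → max 9
(5, 9, 7, 20) → max 20
(9, 7, 20, 17) → max 20
(7, 20, 17, 16) → max 20
(20, 17, 16, 12) → max 20
(17, 16, 12, 10) → max 17
(16, 12, 10, 14) → max 16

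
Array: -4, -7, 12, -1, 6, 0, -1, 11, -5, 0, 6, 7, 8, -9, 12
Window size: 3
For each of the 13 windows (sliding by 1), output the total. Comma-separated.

1, 4, 17, 5, 5, 10, 5, 6, 1, 13, 21, 6, 11

-4 -7 12 → sum 1
-7 12 -1 → sum 4
12 -1 6 → sum 17
-1 6 0 → sum 5
6 0 -1 → sum 5
0 -1 11 → sum 10
-1 11 -5 → sum 5
11 -5 0 → sum 6
-5 0 6 → sum 1
0 6 7 → sum 13
6 7 8 → sum 21
7 8 -9 → sum 6
8 -9 12 → sum 11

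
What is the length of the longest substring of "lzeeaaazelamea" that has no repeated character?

5

add l: [l] len 1
add z: [l, z] len 2
add e: [l, z, e] len 3
add e (repeat e, move left end past it): [e] len 1
add a: [e, a] len 2
add a (repeat a, move left end past it): [a] len 1
add a (repeat a, move left end past it): [a] len 1
add z: [a, z] len 2
add e: [a, z, e] len 3
add l: [a, z, e, l] len 4
add a (repeat a, move left end past it): [z, e, l, a] len 4
add m: [z, e, l, a, m] len 5
add e (repeat e, move left end past it): [l, a, m, e] len 4
add a (repeat a, move left end past it): [m, e, a] len 3
Longest all-distinct length: 5.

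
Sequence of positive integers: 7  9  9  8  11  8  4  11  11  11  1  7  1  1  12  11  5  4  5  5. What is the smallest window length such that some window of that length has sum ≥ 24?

Extend right; whenever the sum reaches 24, record the length and shrink from the left:
add 7: running sum 7 < 24
add 9: running sum 16 < 24
add 9: shortest ending here [7, 9, 9] sum 25, len 3
add 8: shortest ending here [9, 9, 8] sum 26, len 3
add 11: shortest ending here [9, 8, 11] sum 28, len 3
add 8: shortest ending here [8, 11, 8] sum 27, len 3
add 4: shortest ending here [8, 11, 8, 4] sum 31, len 4
add 11: shortest ending here [11, 8, 4, 11] sum 34, len 4
add 11: shortest ending here [4, 11, 11] sum 26, len 3
add 11: shortest ending here [11, 11, 11] sum 33, len 3
add 1: shortest ending here [11, 11, 11, 1] sum 34, len 4
add 7: shortest ending here [11, 11, 1, 7] sum 30, len 4
add 1: shortest ending here [11, 11, 1, 7, 1] sum 31, len 5
add 1: shortest ending here [11, 11, 1, 7, 1, 1] sum 32, len 6
add 12: shortest ending here [11, 1, 7, 1, 1, 12] sum 33, len 6
add 11: shortest ending here [1, 12, 11] sum 24, len 3
add 5: shortest ending here [12, 11, 5] sum 28, len 3
add 4: shortest ending here [12, 11, 5, 4] sum 32, len 4
add 5: shortest ending here [11, 5, 4, 5] sum 25, len 4
add 5: shortest ending here [11, 5, 4, 5, 5] sum 30, len 5
Shortest qualifying length: 3.

3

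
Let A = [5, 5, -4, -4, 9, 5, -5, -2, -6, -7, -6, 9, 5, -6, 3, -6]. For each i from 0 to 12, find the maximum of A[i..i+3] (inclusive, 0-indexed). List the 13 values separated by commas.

Sliding a size-4 window across the 16 values:
(5, 5, -4, -4) → max 5
(5, -4, -4, 9) → max 9
(-4, -4, 9, 5) → max 9
(-4, 9, 5, -5) → max 9
(9, 5, -5, -2) → max 9
(5, -5, -2, -6) → max 5
(-5, -2, -6, -7) → max -2
(-2, -6, -7, -6) → max -2
(-6, -7, -6, 9) → max 9
(-7, -6, 9, 5) → max 9
(-6, 9, 5, -6) → max 9
(9, 5, -6, 3) → max 9
(5, -6, 3, -6) → max 5

5, 9, 9, 9, 9, 5, -2, -2, 9, 9, 9, 9, 5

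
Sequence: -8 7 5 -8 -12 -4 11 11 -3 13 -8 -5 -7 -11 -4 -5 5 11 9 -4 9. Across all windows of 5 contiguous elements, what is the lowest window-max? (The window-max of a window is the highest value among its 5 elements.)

(-8, 7, 5, -8, -12) → max 7
(7, 5, -8, -12, -4) → max 7
(5, -8, -12, -4, 11) → max 11
(-8, -12, -4, 11, 11) → max 11
(-12, -4, 11, 11, -3) → max 11
(-4, 11, 11, -3, 13) → max 13
(11, 11, -3, 13, -8) → max 13
(11, -3, 13, -8, -5) → max 13
(-3, 13, -8, -5, -7) → max 13
(13, -8, -5, -7, -11) → max 13
(-8, -5, -7, -11, -4) → max -4
(-5, -7, -11, -4, -5) → max -4
(-7, -11, -4, -5, 5) → max 5
(-11, -4, -5, 5, 11) → max 11
(-4, -5, 5, 11, 9) → max 11
(-5, 5, 11, 9, -4) → max 11
(5, 11, 9, -4, 9) → max 11
Lowest of these is -4.

-4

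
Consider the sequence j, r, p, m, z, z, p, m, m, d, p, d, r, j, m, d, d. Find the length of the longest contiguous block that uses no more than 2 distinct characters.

3

Extend right; when distinct count exceeds 2, shrink from the left:
add j: window [j] (1 distinct), len 1
add r: window [j, r] (2 distinct), len 2
add p: window [r, p] (2 distinct), len 2
add m: window [p, m] (2 distinct), len 2
add z: window [m, z] (2 distinct), len 2
add z: window [m, z, z] (2 distinct), len 3
add p: window [z, z, p] (2 distinct), len 3
add m: window [p, m] (2 distinct), len 2
add m: window [p, m, m] (2 distinct), len 3
add d: window [m, m, d] (2 distinct), len 3
add p: window [d, p] (2 distinct), len 2
add d: window [d, p, d] (2 distinct), len 3
add r: window [d, r] (2 distinct), len 2
add j: window [r, j] (2 distinct), len 2
add m: window [j, m] (2 distinct), len 2
add d: window [m, d] (2 distinct), len 2
add d: window [m, d, d] (2 distinct), len 3
Longest length with ≤2 distinct: 3.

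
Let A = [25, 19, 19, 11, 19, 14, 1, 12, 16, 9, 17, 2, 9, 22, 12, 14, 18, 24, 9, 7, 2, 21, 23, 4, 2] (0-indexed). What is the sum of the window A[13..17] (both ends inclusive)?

90

Elements at indices 13..17: 22, 12, 14, 18, 24
sum(22, 12, 14, 18, 24) = 90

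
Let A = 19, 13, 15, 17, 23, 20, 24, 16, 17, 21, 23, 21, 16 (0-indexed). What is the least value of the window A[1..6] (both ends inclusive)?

Elements at indices 1..6: 13, 15, 17, 23, 20, 24
min(13, 15, 17, 23, 20, 24) = 13

13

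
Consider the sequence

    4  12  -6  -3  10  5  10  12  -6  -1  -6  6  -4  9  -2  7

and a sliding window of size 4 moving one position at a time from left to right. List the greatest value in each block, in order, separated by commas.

12, 12, 10, 10, 12, 12, 12, 12, 6, 6, 9, 9, 9

Sliding a size-4 window across the 16 values:
4 12 -6 -3 → max 12
12 -6 -3 10 → max 12
-6 -3 10 5 → max 10
-3 10 5 10 → max 10
10 5 10 12 → max 12
5 10 12 -6 → max 12
10 12 -6 -1 → max 12
12 -6 -1 -6 → max 12
-6 -1 -6 6 → max 6
-1 -6 6 -4 → max 6
-6 6 -4 9 → max 9
6 -4 9 -2 → max 9
-4 9 -2 7 → max 9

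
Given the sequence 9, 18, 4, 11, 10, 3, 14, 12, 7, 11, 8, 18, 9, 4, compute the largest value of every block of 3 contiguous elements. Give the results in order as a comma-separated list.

Sliding a size-3 window across the 14 values:
(9, 18, 4) → max 18
(18, 4, 11) → max 18
(4, 11, 10) → max 11
(11, 10, 3) → max 11
(10, 3, 14) → max 14
(3, 14, 12) → max 14
(14, 12, 7) → max 14
(12, 7, 11) → max 12
(7, 11, 8) → max 11
(11, 8, 18) → max 18
(8, 18, 9) → max 18
(18, 9, 4) → max 18

18, 18, 11, 11, 14, 14, 14, 12, 11, 18, 18, 18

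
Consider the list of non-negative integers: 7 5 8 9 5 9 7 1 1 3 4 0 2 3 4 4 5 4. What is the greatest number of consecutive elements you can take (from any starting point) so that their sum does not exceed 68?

15

Extend to the right; shrink from the left whenever the sum exceeds 68:
[7] sum 7 len 1
[7, 5] sum 12 len 2
[7, 5, 8] sum 20 len 3
[7, 5, 8, 9] sum 29 len 4
[7, 5, 8, 9, 5] sum 34 len 5
[7, 5, 8, 9, 5, 9] sum 43 len 6
[7, 5, 8, 9, 5, 9, 7] sum 50 len 7
[7, 5, 8, 9, 5, 9, 7, 1] sum 51 len 8
[7, 5, 8, 9, 5, 9, 7, 1, 1] sum 52 len 9
[7, 5, 8, 9, 5, 9, 7, 1, 1, 3] sum 55 len 10
[7, 5, 8, 9, 5, 9, 7, 1, 1, 3, 4] sum 59 len 11
[7, 5, 8, 9, 5, 9, 7, 1, 1, 3, 4, 0] sum 59 len 12
[7, 5, 8, 9, 5, 9, 7, 1, 1, 3, 4, 0, 2] sum 61 len 13
[7, 5, 8, 9, 5, 9, 7, 1, 1, 3, 4, 0, 2, 3] sum 64 len 14
[7, 5, 8, 9, 5, 9, 7, 1, 1, 3, 4, 0, 2, 3, 4] sum 68 len 15
[5, 8, 9, 5, 9, 7, 1, 1, 3, 4, 0, 2, 3, 4, 4] sum 65 len 15
[8, 9, 5, 9, 7, 1, 1, 3, 4, 0, 2, 3, 4, 4, 5] sum 65 len 15
[9, 5, 9, 7, 1, 1, 3, 4, 0, 2, 3, 4, 4, 5, 4] sum 61 len 15
Longest length seen: 15.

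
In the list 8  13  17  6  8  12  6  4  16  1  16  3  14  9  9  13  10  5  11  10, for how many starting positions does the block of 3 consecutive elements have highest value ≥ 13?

8 13 17 → max 17  ≥ 13 ✓
13 17 6 → max 17  ≥ 13 ✓
17 6 8 → max 17  ≥ 13 ✓
6 8 12 → max 12
8 12 6 → max 12
12 6 4 → max 12
6 4 16 → max 16  ≥ 13 ✓
4 16 1 → max 16  ≥ 13 ✓
16 1 16 → max 16  ≥ 13 ✓
1 16 3 → max 16  ≥ 13 ✓
16 3 14 → max 16  ≥ 13 ✓
3 14 9 → max 14  ≥ 13 ✓
14 9 9 → max 14  ≥ 13 ✓
9 9 13 → max 13  ≥ 13 ✓
9 13 10 → max 13  ≥ 13 ✓
13 10 5 → max 13  ≥ 13 ✓
10 5 11 → max 11
5 11 10 → max 11
13 windows satisfy the condition.

13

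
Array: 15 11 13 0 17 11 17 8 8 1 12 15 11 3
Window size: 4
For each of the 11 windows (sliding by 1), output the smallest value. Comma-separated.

Sliding a size-4 window across the 14 values:
(15, 11, 13, 0) → min 0
(11, 13, 0, 17) → min 0
(13, 0, 17, 11) → min 0
(0, 17, 11, 17) → min 0
(17, 11, 17, 8) → min 8
(11, 17, 8, 8) → min 8
(17, 8, 8, 1) → min 1
(8, 8, 1, 12) → min 1
(8, 1, 12, 15) → min 1
(1, 12, 15, 11) → min 1
(12, 15, 11, 3) → min 3

0, 0, 0, 0, 8, 8, 1, 1, 1, 1, 3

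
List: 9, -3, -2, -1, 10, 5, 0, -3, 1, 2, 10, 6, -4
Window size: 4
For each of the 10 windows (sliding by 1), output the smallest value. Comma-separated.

-3, -3, -2, -1, -3, -3, -3, -3, 1, -4

Sliding a size-4 window across the 13 values:
[9, -3, -2, -1] → min -3
[-3, -2, -1, 10] → min -3
[-2, -1, 10, 5] → min -2
[-1, 10, 5, 0] → min -1
[10, 5, 0, -3] → min -3
[5, 0, -3, 1] → min -3
[0, -3, 1, 2] → min -3
[-3, 1, 2, 10] → min -3
[1, 2, 10, 6] → min 1
[2, 10, 6, -4] → min -4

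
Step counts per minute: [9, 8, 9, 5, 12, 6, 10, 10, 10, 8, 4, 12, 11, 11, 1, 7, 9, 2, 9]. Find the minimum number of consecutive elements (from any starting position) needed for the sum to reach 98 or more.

11

add 9: running sum 9 < 98
add 8: running sum 17 < 98
add 9: running sum 26 < 98
add 5: running sum 31 < 98
add 12: running sum 43 < 98
add 6: running sum 49 < 98
add 10: running sum 59 < 98
add 10: running sum 69 < 98
add 10: running sum 79 < 98
add 8: running sum 87 < 98
add 4: running sum 91 < 98
add 12: shortest ending here [9, 8, 9, 5, 12, 6, 10, 10, 10, 8, 4, 12] sum 103, len 12
add 11: shortest ending here [8, 9, 5, 12, 6, 10, 10, 10, 8, 4, 12, 11] sum 105, len 12
add 11: shortest ending here [5, 12, 6, 10, 10, 10, 8, 4, 12, 11, 11] sum 99, len 11
add 1: shortest ending here [5, 12, 6, 10, 10, 10, 8, 4, 12, 11, 11, 1] sum 100, len 12
add 7: shortest ending here [12, 6, 10, 10, 10, 8, 4, 12, 11, 11, 1, 7] sum 102, len 12
add 9: shortest ending here [6, 10, 10, 10, 8, 4, 12, 11, 11, 1, 7, 9] sum 99, len 12
add 2: shortest ending here [6, 10, 10, 10, 8, 4, 12, 11, 11, 1, 7, 9, 2] sum 101, len 13
add 9: shortest ending here [10, 10, 10, 8, 4, 12, 11, 11, 1, 7, 9, 2, 9] sum 104, len 13
Shortest qualifying length: 11.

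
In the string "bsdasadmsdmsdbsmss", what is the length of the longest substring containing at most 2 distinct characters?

add b: window [b] (1 distinct), len 1
add s: window [b, s] (2 distinct), len 2
add d: window [s, d] (2 distinct), len 2
add a: window [d, a] (2 distinct), len 2
add s: window [a, s] (2 distinct), len 2
add a: window [a, s, a] (2 distinct), len 3
add d: window [a, d] (2 distinct), len 2
add m: window [d, m] (2 distinct), len 2
add s: window [m, s] (2 distinct), len 2
add d: window [s, d] (2 distinct), len 2
add m: window [d, m] (2 distinct), len 2
add s: window [m, s] (2 distinct), len 2
add d: window [s, d] (2 distinct), len 2
add b: window [d, b] (2 distinct), len 2
add s: window [b, s] (2 distinct), len 2
add m: window [s, m] (2 distinct), len 2
add s: window [s, m, s] (2 distinct), len 3
add s: window [s, m, s, s] (2 distinct), len 4
Longest length with ≤2 distinct: 4.

4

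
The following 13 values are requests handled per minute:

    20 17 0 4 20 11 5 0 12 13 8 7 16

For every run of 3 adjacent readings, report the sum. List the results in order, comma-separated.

37, 21, 24, 35, 36, 16, 17, 25, 33, 28, 31

20 17 0 → sum 37
17 0 4 → sum 21
0 4 20 → sum 24
4 20 11 → sum 35
20 11 5 → sum 36
11 5 0 → sum 16
5 0 12 → sum 17
0 12 13 → sum 25
12 13 8 → sum 33
13 8 7 → sum 28
8 7 16 → sum 31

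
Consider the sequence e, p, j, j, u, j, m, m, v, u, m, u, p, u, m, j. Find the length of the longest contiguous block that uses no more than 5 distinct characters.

15

Extend right; when distinct count exceeds 5, shrink from the left:
add e: window [e] (1 distinct), len 1
add p: window [e, p] (2 distinct), len 2
add j: window [e, p, j] (3 distinct), len 3
add j: window [e, p, j, j] (3 distinct), len 4
add u: window [e, p, j, j, u] (4 distinct), len 5
add j: window [e, p, j, j, u, j] (4 distinct), len 6
add m: window [e, p, j, j, u, j, m] (5 distinct), len 7
add m: window [e, p, j, j, u, j, m, m] (5 distinct), len 8
add v: window [p, j, j, u, j, m, m, v] (5 distinct), len 8
add u: window [p, j, j, u, j, m, m, v, u] (5 distinct), len 9
add m: window [p, j, j, u, j, m, m, v, u, m] (5 distinct), len 10
add u: window [p, j, j, u, j, m, m, v, u, m, u] (5 distinct), len 11
add p: window [p, j, j, u, j, m, m, v, u, m, u, p] (5 distinct), len 12
add u: window [p, j, j, u, j, m, m, v, u, m, u, p, u] (5 distinct), len 13
add m: window [p, j, j, u, j, m, m, v, u, m, u, p, u, m] (5 distinct), len 14
add j: window [p, j, j, u, j, m, m, v, u, m, u, p, u, m, j] (5 distinct), len 15
Longest length with ≤5 distinct: 15.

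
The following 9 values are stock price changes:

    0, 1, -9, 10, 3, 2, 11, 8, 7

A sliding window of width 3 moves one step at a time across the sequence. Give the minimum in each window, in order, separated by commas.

-9, -9, -9, 2, 2, 2, 7

Sliding a size-3 window across the 9 values:
0 1 -9 → min -9
1 -9 10 → min -9
-9 10 3 → min -9
10 3 2 → min 2
3 2 11 → min 2
2 11 8 → min 2
11 8 7 → min 7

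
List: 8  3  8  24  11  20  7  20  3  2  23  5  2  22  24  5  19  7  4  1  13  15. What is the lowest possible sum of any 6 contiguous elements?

49

Window sums for each of the 17 positions:
[8, 3, 8, 24, 11, 20] → sum 74
[3, 8, 24, 11, 20, 7] → sum 73
[8, 24, 11, 20, 7, 20] → sum 90
[24, 11, 20, 7, 20, 3] → sum 85
[11, 20, 7, 20, 3, 2] → sum 63
[20, 7, 20, 3, 2, 23] → sum 75
[7, 20, 3, 2, 23, 5] → sum 60
[20, 3, 2, 23, 5, 2] → sum 55
[3, 2, 23, 5, 2, 22] → sum 57
[2, 23, 5, 2, 22, 24] → sum 78
[23, 5, 2, 22, 24, 5] → sum 81
[5, 2, 22, 24, 5, 19] → sum 77
[2, 22, 24, 5, 19, 7] → sum 79
[22, 24, 5, 19, 7, 4] → sum 81
[24, 5, 19, 7, 4, 1] → sum 60
[5, 19, 7, 4, 1, 13] → sum 49
[19, 7, 4, 1, 13, 15] → sum 59
Lowest of these is 49.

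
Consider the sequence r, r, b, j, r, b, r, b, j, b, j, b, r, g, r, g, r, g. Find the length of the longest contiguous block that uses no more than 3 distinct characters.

add r: window [r] (1 distinct), len 1
add r: window [r, r] (1 distinct), len 2
add b: window [r, r, b] (2 distinct), len 3
add j: window [r, r, b, j] (3 distinct), len 4
add r: window [r, r, b, j, r] (3 distinct), len 5
add b: window [r, r, b, j, r, b] (3 distinct), len 6
add r: window [r, r, b, j, r, b, r] (3 distinct), len 7
add b: window [r, r, b, j, r, b, r, b] (3 distinct), len 8
add j: window [r, r, b, j, r, b, r, b, j] (3 distinct), len 9
add b: window [r, r, b, j, r, b, r, b, j, b] (3 distinct), len 10
add j: window [r, r, b, j, r, b, r, b, j, b, j] (3 distinct), len 11
add b: window [r, r, b, j, r, b, r, b, j, b, j, b] (3 distinct), len 12
add r: window [r, r, b, j, r, b, r, b, j, b, j, b, r] (3 distinct), len 13
add g: window [b, r, g] (3 distinct), len 3
add r: window [b, r, g, r] (3 distinct), len 4
add g: window [b, r, g, r, g] (3 distinct), len 5
add r: window [b, r, g, r, g, r] (3 distinct), len 6
add g: window [b, r, g, r, g, r, g] (3 distinct), len 7
Longest length with ≤3 distinct: 13.

13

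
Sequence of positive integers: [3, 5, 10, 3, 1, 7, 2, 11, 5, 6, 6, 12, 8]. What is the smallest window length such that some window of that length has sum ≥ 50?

7

Extend right; whenever the sum reaches 50, record the length and shrink from the left:
add 3: running sum 3 < 50
add 5: running sum 8 < 50
add 10: running sum 18 < 50
add 3: running sum 21 < 50
add 1: running sum 22 < 50
add 7: running sum 29 < 50
add 2: running sum 31 < 50
add 11: running sum 42 < 50
add 5: running sum 47 < 50
add 6: shortest ending here [5, 10, 3, 1, 7, 2, 11, 5, 6] sum 50, len 9
add 6: shortest ending here [10, 3, 1, 7, 2, 11, 5, 6, 6] sum 51, len 9
add 12: shortest ending here [1, 7, 2, 11, 5, 6, 6, 12] sum 50, len 8
add 8: shortest ending here [2, 11, 5, 6, 6, 12, 8] sum 50, len 7
Shortest qualifying length: 7.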